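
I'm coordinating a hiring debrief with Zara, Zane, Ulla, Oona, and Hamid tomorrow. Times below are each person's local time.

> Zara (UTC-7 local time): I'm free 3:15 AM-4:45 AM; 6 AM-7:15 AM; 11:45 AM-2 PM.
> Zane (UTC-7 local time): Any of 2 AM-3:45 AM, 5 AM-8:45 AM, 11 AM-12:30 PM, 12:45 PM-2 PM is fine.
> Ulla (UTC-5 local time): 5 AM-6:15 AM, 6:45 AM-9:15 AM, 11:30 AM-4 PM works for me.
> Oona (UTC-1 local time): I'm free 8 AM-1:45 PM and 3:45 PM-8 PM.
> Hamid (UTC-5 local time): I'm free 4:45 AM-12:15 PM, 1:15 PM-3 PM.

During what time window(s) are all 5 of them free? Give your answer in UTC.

10:15-10:45, 13:00-14:15, 18:45-19:30, 19:45-20:00

Zara in UTC: 10:15-11:45, 13:00-14:15, 18:45-21:00 (add 7h to convert from UTC-7).
Zane in UTC: 09:00-10:45, 12:00-15:45, 18:00-19:30, 19:45-21:00 (add 7h to convert from UTC-7).
Ulla in UTC: 10:00-11:15, 11:45-14:15, 16:30-21:00 (add 5h to convert from UTC-5).
Oona in UTC: 09:00-14:45, 16:45-21:00 (add 1h to convert from UTC-1).
Hamid in UTC: 09:45-17:15, 18:15-20:00 (add 5h to convert from UTC-5).
Zara ∩ Zane: 10:15-10:45, 13:00-14:15, 18:45-19:30, 19:45-21:00.
Zara ∩ Zane ∩ Ulla: 10:15-10:45, 13:00-14:15, 18:45-19:30, 19:45-21:00.
Zara ∩ Zane ∩ Ulla ∩ Oona: 10:15-10:45, 13:00-14:15, 18:45-19:30, 19:45-21:00.
Zara ∩ Zane ∩ Ulla ∩ Oona ∩ Hamid: 10:15-10:45, 13:00-14:15, 18:45-19:30, 19:45-20:00.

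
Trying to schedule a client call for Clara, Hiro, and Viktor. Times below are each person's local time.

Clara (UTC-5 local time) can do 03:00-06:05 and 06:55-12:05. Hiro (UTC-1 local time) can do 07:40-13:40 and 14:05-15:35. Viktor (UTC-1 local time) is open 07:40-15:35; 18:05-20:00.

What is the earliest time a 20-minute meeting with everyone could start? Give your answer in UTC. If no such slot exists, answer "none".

08:40

Clara in UTC: 08:00-11:05, 11:55-17:05 (add 5h to convert from UTC-5).
Hiro in UTC: 08:40-14:40, 15:05-16:35 (add 1h to convert from UTC-1).
Viktor in UTC: 08:40-16:35, 19:05-21:00 (add 1h to convert from UTC-1).
Clara ∩ Hiro: 08:40-11:05, 11:55-14:40, 15:05-16:35.
Clara ∩ Hiro ∩ Viktor: 08:40-11:05, 11:55-14:40, 15:05-16:35.
The first common window of at least 20 minutes is 08:40-11:05, so the earliest start is 08:40.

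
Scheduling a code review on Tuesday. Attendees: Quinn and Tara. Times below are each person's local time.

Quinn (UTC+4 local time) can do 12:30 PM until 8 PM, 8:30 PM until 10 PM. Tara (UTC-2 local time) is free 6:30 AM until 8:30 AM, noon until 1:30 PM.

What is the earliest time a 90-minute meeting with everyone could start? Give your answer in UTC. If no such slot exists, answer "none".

08:30

Quinn in UTC: 08:30-16:00, 16:30-18:00 (subtract 4h to convert from UTC+4).
Tara in UTC: 08:30-10:30, 14:00-15:30 (add 2h to convert from UTC-2).
Quinn ∩ Tara: 08:30-10:30, 14:00-15:30.
The first common window of at least 90 minutes is 08:30-10:30, so the earliest start is 08:30.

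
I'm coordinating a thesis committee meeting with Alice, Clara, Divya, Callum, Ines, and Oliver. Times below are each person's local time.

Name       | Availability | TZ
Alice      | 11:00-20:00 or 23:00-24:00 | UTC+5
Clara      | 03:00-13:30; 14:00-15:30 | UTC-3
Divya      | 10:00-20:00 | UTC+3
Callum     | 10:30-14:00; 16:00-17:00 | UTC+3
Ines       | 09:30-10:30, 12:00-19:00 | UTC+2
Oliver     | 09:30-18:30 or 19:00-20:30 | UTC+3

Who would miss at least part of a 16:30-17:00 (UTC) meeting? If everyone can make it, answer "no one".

Alice in UTC: 06:00-15:00, 18:00-19:00 (subtract 5h to convert from UTC+5).
Clara in UTC: 06:00-16:30, 17:00-18:30 (add 3h to convert from UTC-3).
Divya in UTC: 07:00-17:00 (subtract 3h to convert from UTC+3).
Callum in UTC: 07:30-11:00, 13:00-14:00 (subtract 3h to convert from UTC+3).
Ines in UTC: 07:30-08:30, 10:00-17:00 (subtract 2h to convert from UTC+2).
Oliver in UTC: 06:30-15:30, 16:00-17:30 (subtract 3h to convert from UTC+3).
Alice: not fully free for 16:30-17:00. Clara: not fully free for 16:30-17:00. Divya: free for 16:30-17:00. Callum: not fully free for 16:30-17:00. Ines: free for 16:30-17:00. Oliver: free for 16:30-17:00.

Alice, Callum, Clara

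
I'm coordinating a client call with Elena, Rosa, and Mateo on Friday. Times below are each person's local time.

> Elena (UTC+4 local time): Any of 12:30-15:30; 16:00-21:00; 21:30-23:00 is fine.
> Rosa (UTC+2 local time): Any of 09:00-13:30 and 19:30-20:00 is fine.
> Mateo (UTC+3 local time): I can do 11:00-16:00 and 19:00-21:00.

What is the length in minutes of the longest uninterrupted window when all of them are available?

Elena in UTC: 08:30-11:30, 12:00-17:00, 17:30-19:00 (subtract 4h to convert from UTC+4).
Rosa in UTC: 07:00-11:30, 17:30-18:00 (subtract 2h to convert from UTC+2).
Mateo in UTC: 08:00-13:00, 16:00-18:00 (subtract 3h to convert from UTC+3).
Elena ∩ Rosa: 08:30-11:30, 17:30-18:00.
Elena ∩ Rosa ∩ Mateo: 08:30-11:30, 17:30-18:00.
So the common availability across everyone is 08:30-11:30, 17:30-18:00.
The longest is 08:30-11:30 at 180 minutes.

180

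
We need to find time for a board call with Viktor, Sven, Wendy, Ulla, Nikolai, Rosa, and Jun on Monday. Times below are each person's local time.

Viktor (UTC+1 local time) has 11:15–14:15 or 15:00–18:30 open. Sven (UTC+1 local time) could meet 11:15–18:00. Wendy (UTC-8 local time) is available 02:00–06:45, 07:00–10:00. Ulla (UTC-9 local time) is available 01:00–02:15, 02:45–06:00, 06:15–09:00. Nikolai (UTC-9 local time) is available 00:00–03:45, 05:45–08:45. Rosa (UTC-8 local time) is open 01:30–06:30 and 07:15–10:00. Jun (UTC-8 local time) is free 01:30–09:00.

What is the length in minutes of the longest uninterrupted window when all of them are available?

105

Viktor in UTC: 10:15-13:15, 14:00-17:30 (subtract 1h to convert from UTC+1).
Sven in UTC: 10:15-17:00 (subtract 1h to convert from UTC+1).
Wendy in UTC: 10:00-14:45, 15:00-18:00 (add 8h to convert from UTC-8).
Ulla in UTC: 10:00-11:15, 11:45-15:00, 15:15-18:00 (add 9h to convert from UTC-9).
Nikolai in UTC: 09:00-12:45, 14:45-17:45 (add 9h to convert from UTC-9).
Rosa in UTC: 09:30-14:30, 15:15-18:00 (add 8h to convert from UTC-8).
Jun in UTC: 09:30-17:00 (add 8h to convert from UTC-8).
Viktor ∩ Sven: 10:15-13:15, 14:00-17:00.
Viktor ∩ Sven ∩ Wendy: 10:15-13:15, 14:00-14:45, 15:00-17:00.
Viktor ∩ Sven ∩ Wendy ∩ Ulla: 10:15-11:15, 11:45-13:15, 14:00-14:45, 15:15-17:00.
Viktor ∩ Sven ∩ Wendy ∩ Ulla ∩ Nikolai: 10:15-11:15, 11:45-12:45, 15:15-17:00.
Viktor ∩ Sven ∩ Wendy ∩ Ulla ∩ Nikolai ∩ Rosa: 10:15-11:15, 11:45-12:45, 15:15-17:00.
Viktor ∩ Sven ∩ Wendy ∩ Ulla ∩ Nikolai ∩ Rosa ∩ Jun: 10:15-11:15, 11:45-12:45, 15:15-17:00.
The longest is 15:15-17:00 at 105 minutes.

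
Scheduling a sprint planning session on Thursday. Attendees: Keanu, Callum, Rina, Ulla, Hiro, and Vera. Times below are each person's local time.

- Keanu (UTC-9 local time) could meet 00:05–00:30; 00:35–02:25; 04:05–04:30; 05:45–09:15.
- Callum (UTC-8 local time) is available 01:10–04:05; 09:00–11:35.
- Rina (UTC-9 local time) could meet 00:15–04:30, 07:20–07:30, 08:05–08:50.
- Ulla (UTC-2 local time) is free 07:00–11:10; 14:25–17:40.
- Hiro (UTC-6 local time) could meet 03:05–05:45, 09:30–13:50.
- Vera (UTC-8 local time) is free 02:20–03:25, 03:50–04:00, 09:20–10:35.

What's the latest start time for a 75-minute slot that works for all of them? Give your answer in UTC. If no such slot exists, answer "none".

none

Keanu in UTC: 09:05-09:30, 09:35-11:25, 13:05-13:30, 14:45-18:15 (add 9h to convert from UTC-9).
Callum in UTC: 09:10-12:05, 17:00-19:35 (add 8h to convert from UTC-8).
Rina in UTC: 09:15-13:30, 16:20-16:30, 17:05-17:50 (add 9h to convert from UTC-9).
Ulla in UTC: 09:00-13:10, 16:25-19:40 (add 2h to convert from UTC-2).
Hiro in UTC: 09:05-11:45, 15:30-19:50 (add 6h to convert from UTC-6).
Vera in UTC: 10:20-11:25, 11:50-12:00, 17:20-18:35 (add 8h to convert from UTC-8).
Keanu ∩ Callum: 09:10-09:30, 09:35-11:25, 17:00-18:15.
Keanu ∩ Callum ∩ Rina: 09:15-09:30, 09:35-11:25, 17:05-17:50.
Keanu ∩ Callum ∩ Rina ∩ Ulla: 09:15-09:30, 09:35-11:25, 17:05-17:50.
Keanu ∩ Callum ∩ Rina ∩ Ulla ∩ Hiro: 09:15-09:30, 09:35-11:25, 17:05-17:50.
Keanu ∩ Callum ∩ Rina ∩ Ulla ∩ Hiro ∩ Vera: 10:20-11:25, 17:20-17:50.
So the common availability across everyone is 10:20-11:25, 17:20-17:50.
No common window is at least 75 minutes long.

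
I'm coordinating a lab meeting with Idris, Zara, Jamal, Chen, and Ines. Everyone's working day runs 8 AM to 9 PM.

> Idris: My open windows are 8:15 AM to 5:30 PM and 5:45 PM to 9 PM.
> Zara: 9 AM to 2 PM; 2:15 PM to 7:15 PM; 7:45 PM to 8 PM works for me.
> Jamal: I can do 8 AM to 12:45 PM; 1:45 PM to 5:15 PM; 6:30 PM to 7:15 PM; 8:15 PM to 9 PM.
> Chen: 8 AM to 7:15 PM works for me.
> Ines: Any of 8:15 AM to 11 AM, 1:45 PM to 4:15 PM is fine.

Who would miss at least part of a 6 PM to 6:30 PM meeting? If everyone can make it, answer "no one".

Idris: free for 18:00-18:30. Zara: free for 18:00-18:30. Jamal: not fully free for 18:00-18:30. Chen: free for 18:00-18:30. Ines: not fully free for 18:00-18:30.

Ines, Jamal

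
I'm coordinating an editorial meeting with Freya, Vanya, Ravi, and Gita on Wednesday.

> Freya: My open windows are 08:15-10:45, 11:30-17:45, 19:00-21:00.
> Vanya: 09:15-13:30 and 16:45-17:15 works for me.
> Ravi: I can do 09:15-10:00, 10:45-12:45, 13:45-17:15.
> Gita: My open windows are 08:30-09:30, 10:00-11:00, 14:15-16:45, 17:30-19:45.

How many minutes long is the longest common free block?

Freya ∩ Vanya: 09:15-10:45, 11:30-13:30, 16:45-17:15.
Freya ∩ Vanya ∩ Ravi: 09:15-10:00, 11:30-12:45, 16:45-17:15.
Freya ∩ Vanya ∩ Ravi ∩ Gita: 09:15-09:30.
So the common availability across everyone is 09:15-09:30.
The longest is 09:15-09:30 at 15 minutes.

15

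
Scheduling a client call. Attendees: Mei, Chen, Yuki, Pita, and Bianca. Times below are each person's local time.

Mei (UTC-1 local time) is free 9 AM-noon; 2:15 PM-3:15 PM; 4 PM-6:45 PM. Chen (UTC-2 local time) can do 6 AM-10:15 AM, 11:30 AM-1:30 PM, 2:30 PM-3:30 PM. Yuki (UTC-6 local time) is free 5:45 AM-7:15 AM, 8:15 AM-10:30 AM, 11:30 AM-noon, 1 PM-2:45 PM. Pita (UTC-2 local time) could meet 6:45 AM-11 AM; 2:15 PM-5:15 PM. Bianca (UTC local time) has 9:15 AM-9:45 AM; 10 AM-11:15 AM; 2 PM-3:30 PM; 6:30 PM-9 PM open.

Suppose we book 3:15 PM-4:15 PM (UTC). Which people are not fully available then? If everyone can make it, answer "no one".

Bianca, Chen, Pita

Mei in UTC: 10:00-13:00, 15:15-16:15, 17:00-19:45 (add 1h to convert from UTC-1).
Chen in UTC: 08:00-12:15, 13:30-15:30, 16:30-17:30 (add 2h to convert from UTC-2).
Yuki in UTC: 11:45-13:15, 14:15-16:30, 17:30-18:00, 19:00-20:45 (add 6h to convert from UTC-6).
Pita in UTC: 08:45-13:00, 16:15-19:15 (add 2h to convert from UTC-2).
Bianca in UTC: 09:15-09:45, 10:00-11:15, 14:00-15:30, 18:30-21:00.
Mei: free for 15:15-16:15. Chen: not fully free for 15:15-16:15. Yuki: free for 15:15-16:15. Pita: not fully free for 15:15-16:15. Bianca: not fully free for 15:15-16:15.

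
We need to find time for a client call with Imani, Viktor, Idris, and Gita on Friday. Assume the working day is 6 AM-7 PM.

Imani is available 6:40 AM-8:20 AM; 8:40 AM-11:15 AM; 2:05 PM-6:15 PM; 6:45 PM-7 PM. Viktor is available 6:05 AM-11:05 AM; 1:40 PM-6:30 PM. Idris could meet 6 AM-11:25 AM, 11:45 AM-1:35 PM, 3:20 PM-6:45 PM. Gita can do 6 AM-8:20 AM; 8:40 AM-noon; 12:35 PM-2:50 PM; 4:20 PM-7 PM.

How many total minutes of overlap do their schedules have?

360

Imani ∩ Viktor: 06:40-08:20, 08:40-11:05, 14:05-18:15.
Imani ∩ Viktor ∩ Idris: 06:40-08:20, 08:40-11:05, 15:20-18:15.
Imani ∩ Viktor ∩ Idris ∩ Gita: 06:40-08:20, 08:40-11:05, 16:20-18:15.
So the common availability across everyone is 06:40-08:20, 08:40-11:05, 16:20-18:15.
Summing the common windows: 100 + 145 + 115 = 360 minutes.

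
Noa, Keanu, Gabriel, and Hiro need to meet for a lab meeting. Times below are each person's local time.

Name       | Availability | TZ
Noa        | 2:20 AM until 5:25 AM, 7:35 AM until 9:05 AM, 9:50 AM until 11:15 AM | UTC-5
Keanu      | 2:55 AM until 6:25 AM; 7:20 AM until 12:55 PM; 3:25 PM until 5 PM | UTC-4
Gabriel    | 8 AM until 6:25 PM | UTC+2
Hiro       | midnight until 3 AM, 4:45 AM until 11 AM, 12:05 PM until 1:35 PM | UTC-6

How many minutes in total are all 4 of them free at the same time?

Noa in UTC: 07:20-10:25, 12:35-14:05, 14:50-16:15 (add 5h to convert from UTC-5).
Keanu in UTC: 06:55-10:25, 11:20-16:55, 19:25-21:00 (add 4h to convert from UTC-4).
Gabriel in UTC: 06:00-16:25 (subtract 2h to convert from UTC+2).
Hiro in UTC: 06:00-09:00, 10:45-17:00, 18:05-19:35 (add 6h to convert from UTC-6).
Noa ∩ Keanu: 07:20-10:25, 12:35-14:05, 14:50-16:15.
Noa ∩ Keanu ∩ Gabriel: 07:20-10:25, 12:35-14:05, 14:50-16:15.
Noa ∩ Keanu ∩ Gabriel ∩ Hiro: 07:20-09:00, 12:35-14:05, 14:50-16:15.
Summing the common windows: 100 + 90 + 85 = 275 minutes.

275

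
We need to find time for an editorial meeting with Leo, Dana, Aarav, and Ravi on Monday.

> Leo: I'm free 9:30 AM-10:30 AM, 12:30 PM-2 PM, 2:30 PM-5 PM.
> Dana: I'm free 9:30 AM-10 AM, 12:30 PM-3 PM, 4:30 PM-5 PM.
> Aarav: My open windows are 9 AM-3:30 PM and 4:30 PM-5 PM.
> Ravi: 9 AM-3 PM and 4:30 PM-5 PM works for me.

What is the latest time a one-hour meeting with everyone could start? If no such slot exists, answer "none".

13:00

Leo ∩ Dana: 09:30-10:00, 12:30-14:00, 14:30-15:00, 16:30-17:00.
Leo ∩ Dana ∩ Aarav: 09:30-10:00, 12:30-14:00, 14:30-15:00, 16:30-17:00.
Leo ∩ Dana ∩ Aarav ∩ Ravi: 09:30-10:00, 12:30-14:00, 14:30-15:00, 16:30-17:00.
So the common availability across everyone is 09:30-10:00, 12:30-14:00, 14:30-15:00, 16:30-17:00.
The last common window of at least 60 minutes is 12:30-14:00; a 60-minute meeting can start as late as 13:00 and still end by 14:00.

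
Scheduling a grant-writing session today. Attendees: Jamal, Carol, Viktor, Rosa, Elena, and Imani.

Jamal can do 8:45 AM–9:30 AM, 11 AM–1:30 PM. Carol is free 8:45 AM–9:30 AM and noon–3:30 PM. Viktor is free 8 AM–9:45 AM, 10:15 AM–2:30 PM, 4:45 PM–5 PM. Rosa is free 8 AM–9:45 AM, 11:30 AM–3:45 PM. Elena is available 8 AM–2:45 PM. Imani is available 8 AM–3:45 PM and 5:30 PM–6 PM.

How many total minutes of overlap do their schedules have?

Jamal ∩ Carol: 08:45-09:30, 12:00-13:30.
Jamal ∩ Carol ∩ Viktor: 08:45-09:30, 12:00-13:30.
Jamal ∩ Carol ∩ Viktor ∩ Rosa: 08:45-09:30, 12:00-13:30.
Jamal ∩ Carol ∩ Viktor ∩ Rosa ∩ Elena: 08:45-09:30, 12:00-13:30.
Jamal ∩ Carol ∩ Viktor ∩ Rosa ∩ Elena ∩ Imani: 08:45-09:30, 12:00-13:30.
So the common availability across everyone is 08:45-09:30, 12:00-13:30.
Summing the common windows: 45 + 90 = 135 minutes.

135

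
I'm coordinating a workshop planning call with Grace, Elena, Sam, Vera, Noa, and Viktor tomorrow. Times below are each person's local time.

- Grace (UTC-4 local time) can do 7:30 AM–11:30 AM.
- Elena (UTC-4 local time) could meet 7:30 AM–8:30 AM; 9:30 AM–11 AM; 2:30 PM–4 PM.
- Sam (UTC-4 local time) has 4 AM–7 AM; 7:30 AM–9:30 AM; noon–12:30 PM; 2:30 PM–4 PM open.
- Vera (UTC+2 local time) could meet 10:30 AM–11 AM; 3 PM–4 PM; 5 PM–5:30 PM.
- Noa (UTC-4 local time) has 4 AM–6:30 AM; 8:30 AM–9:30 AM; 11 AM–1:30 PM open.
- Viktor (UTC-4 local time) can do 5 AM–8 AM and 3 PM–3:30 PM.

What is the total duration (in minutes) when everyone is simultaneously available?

Grace in UTC: 11:30-15:30 (add 4h to convert from UTC-4).
Elena in UTC: 11:30-12:30, 13:30-15:00, 18:30-20:00 (add 4h to convert from UTC-4).
Sam in UTC: 08:00-11:00, 11:30-13:30, 16:00-16:30, 18:30-20:00 (add 4h to convert from UTC-4).
Vera in UTC: 08:30-09:00, 13:00-14:00, 15:00-15:30 (subtract 2h to convert from UTC+2).
Noa in UTC: 08:00-10:30, 12:30-13:30, 15:00-17:30 (add 4h to convert from UTC-4).
Viktor in UTC: 09:00-12:00, 19:00-19:30 (add 4h to convert from UTC-4).
Grace ∩ Elena: 11:30-12:30, 13:30-15:00.
Grace ∩ Elena ∩ Sam: 11:30-12:30.
Grace ∩ Elena ∩ Sam ∩ Vera: ∅.
Grace ∩ Elena ∩ Sam ∩ Vera ∩ Noa: ∅.
Grace ∩ Elena ∩ Sam ∩ Vera ∩ Noa ∩ Viktor: ∅.
There is no time when everyone is free.
There is no common window, so the total is 0 minutes.

0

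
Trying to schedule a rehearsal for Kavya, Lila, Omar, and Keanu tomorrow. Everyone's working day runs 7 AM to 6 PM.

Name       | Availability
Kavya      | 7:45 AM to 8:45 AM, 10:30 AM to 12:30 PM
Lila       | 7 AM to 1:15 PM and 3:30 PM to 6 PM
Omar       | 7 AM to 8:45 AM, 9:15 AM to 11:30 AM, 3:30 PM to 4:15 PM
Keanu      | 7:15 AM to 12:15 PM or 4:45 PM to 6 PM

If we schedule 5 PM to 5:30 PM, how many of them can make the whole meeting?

2

Lila and Keanu can make the full 17:00-17:30 slot — that's 2.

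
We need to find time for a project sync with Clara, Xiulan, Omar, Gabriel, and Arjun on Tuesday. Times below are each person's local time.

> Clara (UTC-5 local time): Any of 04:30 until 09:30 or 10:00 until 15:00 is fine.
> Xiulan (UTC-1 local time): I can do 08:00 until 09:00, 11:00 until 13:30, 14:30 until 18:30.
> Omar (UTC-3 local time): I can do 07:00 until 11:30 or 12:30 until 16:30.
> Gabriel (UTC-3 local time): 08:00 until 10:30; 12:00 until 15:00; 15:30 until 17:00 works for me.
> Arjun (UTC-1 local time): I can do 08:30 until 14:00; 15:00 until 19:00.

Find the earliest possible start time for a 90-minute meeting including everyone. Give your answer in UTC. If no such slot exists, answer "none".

12:00

Clara in UTC: 09:30-14:30, 15:00-20:00 (add 5h to convert from UTC-5).
Xiulan in UTC: 09:00-10:00, 12:00-14:30, 15:30-19:30 (add 1h to convert from UTC-1).
Omar in UTC: 10:00-14:30, 15:30-19:30 (add 3h to convert from UTC-3).
Gabriel in UTC: 11:00-13:30, 15:00-18:00, 18:30-20:00 (add 3h to convert from UTC-3).
Arjun in UTC: 09:30-15:00, 16:00-20:00 (add 1h to convert from UTC-1).
Clara ∩ Xiulan: 09:30-10:00, 12:00-14:30, 15:30-19:30.
Clara ∩ Xiulan ∩ Omar: 12:00-14:30, 15:30-19:30.
Clara ∩ Xiulan ∩ Omar ∩ Gabriel: 12:00-13:30, 15:30-18:00, 18:30-19:30.
Clara ∩ Xiulan ∩ Omar ∩ Gabriel ∩ Arjun: 12:00-13:30, 16:00-18:00, 18:30-19:30.
So the common availability across everyone is 12:00-13:30, 16:00-18:00, 18:30-19:30.
The first common window of at least 90 minutes is 12:00-13:30, so the earliest start is 12:00.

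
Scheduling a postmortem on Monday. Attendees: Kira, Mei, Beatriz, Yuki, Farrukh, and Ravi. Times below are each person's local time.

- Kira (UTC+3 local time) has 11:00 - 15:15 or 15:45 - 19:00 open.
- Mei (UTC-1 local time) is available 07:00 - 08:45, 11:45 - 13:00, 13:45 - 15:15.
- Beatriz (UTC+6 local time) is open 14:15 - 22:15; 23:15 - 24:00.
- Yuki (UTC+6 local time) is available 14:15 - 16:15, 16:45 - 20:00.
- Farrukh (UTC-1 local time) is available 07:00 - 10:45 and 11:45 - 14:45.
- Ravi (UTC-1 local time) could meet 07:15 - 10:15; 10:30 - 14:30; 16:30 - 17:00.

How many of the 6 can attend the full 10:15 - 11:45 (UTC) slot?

3

Kira in UTC: 08:00-12:15, 12:45-16:00 (subtract 3h to convert from UTC+3).
Mei in UTC: 08:00-09:45, 12:45-14:00, 14:45-16:15 (add 1h to convert from UTC-1).
Beatriz in UTC: 08:15-16:15, 17:15-18:00 (subtract 6h to convert from UTC+6).
Yuki in UTC: 08:15-10:15, 10:45-14:00 (subtract 6h to convert from UTC+6).
Farrukh in UTC: 08:00-11:45, 12:45-15:45 (add 1h to convert from UTC-1).
Ravi in UTC: 08:15-11:15, 11:30-15:30, 17:30-18:00 (add 1h to convert from UTC-1).
Kira, Beatriz, and Farrukh can make the full 10:15-11:45 slot — that's 3.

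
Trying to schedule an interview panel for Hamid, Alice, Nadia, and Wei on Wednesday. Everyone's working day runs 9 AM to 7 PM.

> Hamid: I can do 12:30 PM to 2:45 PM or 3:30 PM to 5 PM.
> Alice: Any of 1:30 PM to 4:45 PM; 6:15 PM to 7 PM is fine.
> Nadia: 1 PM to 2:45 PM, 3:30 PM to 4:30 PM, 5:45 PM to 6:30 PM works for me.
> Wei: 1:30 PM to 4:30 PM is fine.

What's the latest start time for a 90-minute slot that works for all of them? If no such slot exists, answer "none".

Hamid ∩ Alice: 13:30-14:45, 15:30-16:45.
Hamid ∩ Alice ∩ Nadia: 13:30-14:45, 15:30-16:30.
Hamid ∩ Alice ∩ Nadia ∩ Wei: 13:30-14:45, 15:30-16:30.
So the common availability across everyone is 13:30-14:45, 15:30-16:30.
No common window is at least 90 minutes long.

none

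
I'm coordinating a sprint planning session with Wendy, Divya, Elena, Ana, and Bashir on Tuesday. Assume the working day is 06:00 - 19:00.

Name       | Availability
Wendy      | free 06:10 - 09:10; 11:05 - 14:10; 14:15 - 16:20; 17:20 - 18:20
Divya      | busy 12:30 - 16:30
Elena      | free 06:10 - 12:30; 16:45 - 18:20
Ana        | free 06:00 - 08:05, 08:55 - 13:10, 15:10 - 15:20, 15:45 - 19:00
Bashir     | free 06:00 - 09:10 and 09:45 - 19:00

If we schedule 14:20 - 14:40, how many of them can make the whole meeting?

Wendy free: 06:10-09:10, 11:05-14:10, 14:15-16:20, 17:20-18:20.
Divya free: 06:00-12:30, 16:30-19:00 (invert busy blocks within the working day).
Elena free: 06:10-12:30, 16:45-18:20.
Ana free: 06:00-08:05, 08:55-13:10, 15:10-15:20, 15:45-19:00.
Bashir free: 06:00-09:10, 09:45-19:00.
Wendy and Bashir can make the full 14:20-14:40 slot — that's 2.

2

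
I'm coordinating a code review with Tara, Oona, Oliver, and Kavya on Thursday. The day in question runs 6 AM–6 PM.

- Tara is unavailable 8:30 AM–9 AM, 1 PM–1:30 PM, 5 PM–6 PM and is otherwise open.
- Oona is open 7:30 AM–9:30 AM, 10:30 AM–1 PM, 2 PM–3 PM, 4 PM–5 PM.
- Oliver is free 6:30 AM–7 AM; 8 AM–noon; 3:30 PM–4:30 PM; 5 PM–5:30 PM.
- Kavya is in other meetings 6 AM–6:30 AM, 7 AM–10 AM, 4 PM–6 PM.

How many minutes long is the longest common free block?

Tara free: 06:00-08:30, 09:00-13:00, 13:30-17:00 (invert busy blocks within the working day).
Oona free: 07:30-09:30, 10:30-13:00, 14:00-15:00, 16:00-17:00.
Oliver free: 06:30-07:00, 08:00-12:00, 15:30-16:30, 17:00-17:30.
Kavya free: 06:30-07:00, 10:00-16:00 (invert busy blocks within the working day).
Tara ∩ Oona: 07:30-08:30, 09:00-09:30, 10:30-13:00, 14:00-15:00, 16:00-17:00.
Tara ∩ Oona ∩ Oliver: 08:00-08:30, 09:00-09:30, 10:30-12:00, 16:00-16:30.
Tara ∩ Oona ∩ Oliver ∩ Kavya: 10:30-12:00.
The longest is 10:30-12:00 at 90 minutes.

90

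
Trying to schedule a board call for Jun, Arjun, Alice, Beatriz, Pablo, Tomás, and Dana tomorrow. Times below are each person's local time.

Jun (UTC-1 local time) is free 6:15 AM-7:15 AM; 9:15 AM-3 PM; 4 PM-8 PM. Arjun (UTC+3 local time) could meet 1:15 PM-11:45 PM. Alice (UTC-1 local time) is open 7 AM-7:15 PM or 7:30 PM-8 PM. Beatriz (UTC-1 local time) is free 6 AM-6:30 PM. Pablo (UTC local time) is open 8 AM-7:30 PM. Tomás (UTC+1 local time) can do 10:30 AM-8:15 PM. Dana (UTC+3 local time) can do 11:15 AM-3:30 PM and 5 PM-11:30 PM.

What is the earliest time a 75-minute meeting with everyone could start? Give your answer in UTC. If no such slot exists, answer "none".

Jun in UTC: 07:15-08:15, 10:15-16:00, 17:00-21:00 (add 1h to convert from UTC-1).
Arjun in UTC: 10:15-20:45 (subtract 3h to convert from UTC+3).
Alice in UTC: 08:00-20:15, 20:30-21:00 (add 1h to convert from UTC-1).
Beatriz in UTC: 07:00-19:30 (add 1h to convert from UTC-1).
Pablo in UTC: 08:00-19:30.
Tomás in UTC: 09:30-19:15 (subtract 1h to convert from UTC+1).
Dana in UTC: 08:15-12:30, 14:00-20:30 (subtract 3h to convert from UTC+3).
Jun ∩ Arjun: 10:15-16:00, 17:00-20:45.
Jun ∩ Arjun ∩ Alice: 10:15-16:00, 17:00-20:15, 20:30-20:45.
Jun ∩ Arjun ∩ Alice ∩ Beatriz: 10:15-16:00, 17:00-19:30.
Jun ∩ Arjun ∩ Alice ∩ Beatriz ∩ Pablo: 10:15-16:00, 17:00-19:30.
Jun ∩ Arjun ∩ Alice ∩ Beatriz ∩ Pablo ∩ Tomás: 10:15-16:00, 17:00-19:15.
Jun ∩ Arjun ∩ Alice ∩ Beatriz ∩ Pablo ∩ Tomás ∩ Dana: 10:15-12:30, 14:00-16:00, 17:00-19:15.
Those are the intersection windows.
The first common window of at least 75 minutes is 10:15-12:30, so the earliest start is 10:15.

10:15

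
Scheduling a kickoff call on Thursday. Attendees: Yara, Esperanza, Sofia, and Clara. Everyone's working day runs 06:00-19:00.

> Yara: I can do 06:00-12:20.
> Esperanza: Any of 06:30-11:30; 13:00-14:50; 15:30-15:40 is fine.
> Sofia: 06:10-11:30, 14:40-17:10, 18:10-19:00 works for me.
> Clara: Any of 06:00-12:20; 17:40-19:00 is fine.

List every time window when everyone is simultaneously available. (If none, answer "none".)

Yara ∩ Esperanza: 06:30-11:30.
Yara ∩ Esperanza ∩ Sofia: 06:30-11:30.
Yara ∩ Esperanza ∩ Sofia ∩ Clara: 06:30-11:30.
So the common availability across everyone is 06:30-11:30.

06:30-11:30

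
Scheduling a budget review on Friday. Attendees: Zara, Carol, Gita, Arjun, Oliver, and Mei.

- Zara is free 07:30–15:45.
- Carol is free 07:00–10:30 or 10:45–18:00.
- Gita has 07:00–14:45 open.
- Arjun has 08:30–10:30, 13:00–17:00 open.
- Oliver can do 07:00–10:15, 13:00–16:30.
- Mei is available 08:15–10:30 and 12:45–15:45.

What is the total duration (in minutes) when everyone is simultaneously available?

210

Zara ∩ Carol: 07:30-10:30, 10:45-15:45.
Zara ∩ Carol ∩ Gita: 07:30-10:30, 10:45-14:45.
Zara ∩ Carol ∩ Gita ∩ Arjun: 08:30-10:30, 13:00-14:45.
Zara ∩ Carol ∩ Gita ∩ Arjun ∩ Oliver: 08:30-10:15, 13:00-14:45.
Zara ∩ Carol ∩ Gita ∩ Arjun ∩ Oliver ∩ Mei: 08:30-10:15, 13:00-14:45.
Those are the intersection windows.
Summing the common windows: 105 + 105 = 210 minutes.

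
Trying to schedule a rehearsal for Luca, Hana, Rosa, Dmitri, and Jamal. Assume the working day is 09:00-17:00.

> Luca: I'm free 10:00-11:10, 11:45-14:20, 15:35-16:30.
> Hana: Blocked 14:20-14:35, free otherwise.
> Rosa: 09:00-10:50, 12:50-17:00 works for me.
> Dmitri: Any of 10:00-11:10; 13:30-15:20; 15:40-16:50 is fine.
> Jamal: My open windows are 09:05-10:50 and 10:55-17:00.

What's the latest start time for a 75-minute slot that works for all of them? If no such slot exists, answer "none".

Luca free: 10:00-11:10, 11:45-14:20, 15:35-16:30.
Hana free: 09:00-14:20, 14:35-17:00 (invert busy blocks within the working day).
Rosa free: 09:00-10:50, 12:50-17:00.
Dmitri free: 10:00-11:10, 13:30-15:20, 15:40-16:50.
Jamal free: 09:05-10:50, 10:55-17:00.
Luca ∩ Hana: 10:00-11:10, 11:45-14:20, 15:35-16:30.
Luca ∩ Hana ∩ Rosa: 10:00-10:50, 12:50-14:20, 15:35-16:30.
Luca ∩ Hana ∩ Rosa ∩ Dmitri: 10:00-10:50, 13:30-14:20, 15:40-16:30.
Luca ∩ Hana ∩ Rosa ∩ Dmitri ∩ Jamal: 10:00-10:50, 13:30-14:20, 15:40-16:30.
Those are the intersection windows.
No common window is at least 75 minutes long.

none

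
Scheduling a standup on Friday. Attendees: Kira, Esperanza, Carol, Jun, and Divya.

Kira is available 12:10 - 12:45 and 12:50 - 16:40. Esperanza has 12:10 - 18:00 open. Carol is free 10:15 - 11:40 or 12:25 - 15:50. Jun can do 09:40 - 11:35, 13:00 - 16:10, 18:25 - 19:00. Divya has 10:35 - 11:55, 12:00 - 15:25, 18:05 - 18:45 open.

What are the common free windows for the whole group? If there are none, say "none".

Kira ∩ Esperanza: 12:10-12:45, 12:50-16:40.
Kira ∩ Esperanza ∩ Carol: 12:25-12:45, 12:50-15:50.
Kira ∩ Esperanza ∩ Carol ∩ Jun: 13:00-15:50.
Kira ∩ Esperanza ∩ Carol ∩ Jun ∩ Divya: 13:00-15:25.
Those are the intersection windows.

13:00-15:25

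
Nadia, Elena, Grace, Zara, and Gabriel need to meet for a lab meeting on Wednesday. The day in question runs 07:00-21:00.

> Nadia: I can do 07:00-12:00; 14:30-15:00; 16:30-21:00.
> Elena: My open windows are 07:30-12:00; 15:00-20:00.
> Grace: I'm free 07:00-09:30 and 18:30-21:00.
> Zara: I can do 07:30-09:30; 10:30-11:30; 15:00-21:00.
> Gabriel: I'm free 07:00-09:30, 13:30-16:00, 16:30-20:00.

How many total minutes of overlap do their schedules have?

Nadia ∩ Elena: 07:30-12:00, 16:30-20:00.
Nadia ∩ Elena ∩ Grace: 07:30-09:30, 18:30-20:00.
Nadia ∩ Elena ∩ Grace ∩ Zara: 07:30-09:30, 18:30-20:00.
Nadia ∩ Elena ∩ Grace ∩ Zara ∩ Gabriel: 07:30-09:30, 18:30-20:00.
Summing the common windows: 120 + 90 = 210 minutes.

210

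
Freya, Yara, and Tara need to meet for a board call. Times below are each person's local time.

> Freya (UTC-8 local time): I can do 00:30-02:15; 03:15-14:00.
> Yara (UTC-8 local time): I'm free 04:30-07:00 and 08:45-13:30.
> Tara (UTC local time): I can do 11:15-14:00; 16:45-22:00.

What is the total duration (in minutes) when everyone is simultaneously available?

Freya in UTC: 08:30-10:15, 11:15-22:00 (add 8h to convert from UTC-8).
Yara in UTC: 12:30-15:00, 16:45-21:30 (add 8h to convert from UTC-8).
Tara in UTC: 11:15-14:00, 16:45-22:00.
Freya ∩ Yara: 12:30-15:00, 16:45-21:30.
Freya ∩ Yara ∩ Tara: 12:30-14:00, 16:45-21:30.
Summing the common windows: 90 + 285 = 375 minutes.

375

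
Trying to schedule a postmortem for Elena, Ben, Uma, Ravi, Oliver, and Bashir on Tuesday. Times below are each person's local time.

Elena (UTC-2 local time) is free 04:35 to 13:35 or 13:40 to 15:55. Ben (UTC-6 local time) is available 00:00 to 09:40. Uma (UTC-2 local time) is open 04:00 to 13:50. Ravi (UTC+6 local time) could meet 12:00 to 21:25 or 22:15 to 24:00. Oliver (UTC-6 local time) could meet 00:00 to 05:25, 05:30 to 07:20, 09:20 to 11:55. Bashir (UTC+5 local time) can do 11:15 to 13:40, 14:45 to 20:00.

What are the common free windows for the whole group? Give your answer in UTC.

06:35-08:40, 09:45-11:25, 11:30-13:20

Elena in UTC: 06:35-15:35, 15:40-17:55 (add 2h to convert from UTC-2).
Ben in UTC: 06:00-15:40 (add 6h to convert from UTC-6).
Uma in UTC: 06:00-15:50 (add 2h to convert from UTC-2).
Ravi in UTC: 06:00-15:25, 16:15-18:00 (subtract 6h to convert from UTC+6).
Oliver in UTC: 06:00-11:25, 11:30-13:20, 15:20-17:55 (add 6h to convert from UTC-6).
Bashir in UTC: 06:15-08:40, 09:45-15:00 (subtract 5h to convert from UTC+5).
Elena ∩ Ben: 06:35-15:35.
Elena ∩ Ben ∩ Uma: 06:35-15:35.
Elena ∩ Ben ∩ Uma ∩ Ravi: 06:35-15:25.
Elena ∩ Ben ∩ Uma ∩ Ravi ∩ Oliver: 06:35-11:25, 11:30-13:20, 15:20-15:25.
Elena ∩ Ben ∩ Uma ∩ Ravi ∩ Oliver ∩ Bashir: 06:35-08:40, 09:45-11:25, 11:30-13:20.
Those are the intersection windows.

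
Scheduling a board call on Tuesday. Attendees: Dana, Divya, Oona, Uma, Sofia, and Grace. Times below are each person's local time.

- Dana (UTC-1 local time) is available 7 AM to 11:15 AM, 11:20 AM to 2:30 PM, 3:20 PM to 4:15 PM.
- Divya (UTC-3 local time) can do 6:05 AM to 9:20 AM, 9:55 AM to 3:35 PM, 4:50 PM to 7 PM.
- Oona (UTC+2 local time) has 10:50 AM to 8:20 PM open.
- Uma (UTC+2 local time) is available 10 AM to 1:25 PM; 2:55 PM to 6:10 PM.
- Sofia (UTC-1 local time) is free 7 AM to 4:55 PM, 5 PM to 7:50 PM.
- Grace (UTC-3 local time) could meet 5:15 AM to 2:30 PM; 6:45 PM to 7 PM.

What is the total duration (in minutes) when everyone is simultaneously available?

Dana in UTC: 08:00-12:15, 12:20-15:30, 16:20-17:15 (add 1h to convert from UTC-1).
Divya in UTC: 09:05-12:20, 12:55-18:35, 19:50-22:00 (add 3h to convert from UTC-3).
Oona in UTC: 08:50-18:20 (subtract 2h to convert from UTC+2).
Uma in UTC: 08:00-11:25, 12:55-16:10 (subtract 2h to convert from UTC+2).
Sofia in UTC: 08:00-17:55, 18:00-20:50 (add 1h to convert from UTC-1).
Grace in UTC: 08:15-17:30, 21:45-22:00 (add 3h to convert from UTC-3).
Dana ∩ Divya: 09:05-12:15, 12:55-15:30, 16:20-17:15.
Dana ∩ Divya ∩ Oona: 09:05-12:15, 12:55-15:30, 16:20-17:15.
Dana ∩ Divya ∩ Oona ∩ Uma: 09:05-11:25, 12:55-15:30.
Dana ∩ Divya ∩ Oona ∩ Uma ∩ Sofia: 09:05-11:25, 12:55-15:30.
Dana ∩ Divya ∩ Oona ∩ Uma ∩ Sofia ∩ Grace: 09:05-11:25, 12:55-15:30.
Summing the common windows: 140 + 155 = 295 minutes.

295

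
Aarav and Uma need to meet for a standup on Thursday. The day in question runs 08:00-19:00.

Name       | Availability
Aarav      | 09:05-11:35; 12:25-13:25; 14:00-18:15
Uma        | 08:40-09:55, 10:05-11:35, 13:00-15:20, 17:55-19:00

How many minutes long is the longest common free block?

Aarav ∩ Uma: 09:05-09:55, 10:05-11:35, 13:00-13:25, 14:00-15:20, 17:55-18:15.
The longest is 10:05-11:35 at 90 minutes.

90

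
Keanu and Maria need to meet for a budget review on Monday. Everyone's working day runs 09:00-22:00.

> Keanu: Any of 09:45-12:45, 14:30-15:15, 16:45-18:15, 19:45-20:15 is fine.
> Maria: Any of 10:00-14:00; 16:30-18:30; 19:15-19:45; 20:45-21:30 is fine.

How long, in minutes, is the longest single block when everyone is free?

Keanu ∩ Maria: 10:00-12:45, 16:45-18:15.
The longest is 10:00-12:45 at 165 minutes.

165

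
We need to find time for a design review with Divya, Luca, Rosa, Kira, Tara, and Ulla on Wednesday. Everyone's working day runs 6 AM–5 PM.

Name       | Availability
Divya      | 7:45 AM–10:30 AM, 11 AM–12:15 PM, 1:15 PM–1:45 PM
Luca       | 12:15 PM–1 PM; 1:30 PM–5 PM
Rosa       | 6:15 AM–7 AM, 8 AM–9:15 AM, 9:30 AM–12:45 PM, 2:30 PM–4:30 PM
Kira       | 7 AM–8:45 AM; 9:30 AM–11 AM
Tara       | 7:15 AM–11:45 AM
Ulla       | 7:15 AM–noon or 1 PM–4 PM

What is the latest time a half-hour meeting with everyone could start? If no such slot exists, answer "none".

none

Divya ∩ Luca: 13:30-13:45.
Divya ∩ Luca ∩ Rosa: ∅.
Divya ∩ Luca ∩ Rosa ∩ Kira: ∅.
Divya ∩ Luca ∩ Rosa ∩ Kira ∩ Tara: ∅.
Divya ∩ Luca ∩ Rosa ∩ Kira ∩ Tara ∩ Ulla: ∅.
There is no time when everyone is free.
No common window is at least 30 minutes long.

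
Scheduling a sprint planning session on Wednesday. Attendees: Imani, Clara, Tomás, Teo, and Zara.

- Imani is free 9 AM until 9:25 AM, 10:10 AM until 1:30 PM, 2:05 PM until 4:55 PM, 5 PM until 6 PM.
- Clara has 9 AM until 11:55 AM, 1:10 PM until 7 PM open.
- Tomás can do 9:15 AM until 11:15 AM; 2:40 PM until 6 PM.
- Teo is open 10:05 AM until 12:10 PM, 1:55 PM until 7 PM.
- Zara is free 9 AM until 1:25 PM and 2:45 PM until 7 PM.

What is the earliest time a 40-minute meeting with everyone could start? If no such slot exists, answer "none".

10:10

Imani ∩ Clara: 09:00-09:25, 10:10-11:55, 13:10-13:30, 14:05-16:55, 17:00-18:00.
Imani ∩ Clara ∩ Tomás: 09:15-09:25, 10:10-11:15, 14:40-16:55, 17:00-18:00.
Imani ∩ Clara ∩ Tomás ∩ Teo: 10:10-11:15, 14:40-16:55, 17:00-18:00.
Imani ∩ Clara ∩ Tomás ∩ Teo ∩ Zara: 10:10-11:15, 14:45-16:55, 17:00-18:00.
Those are the intersection windows.
The first common window of at least 40 minutes is 10:10-11:15, so the earliest start is 10:10.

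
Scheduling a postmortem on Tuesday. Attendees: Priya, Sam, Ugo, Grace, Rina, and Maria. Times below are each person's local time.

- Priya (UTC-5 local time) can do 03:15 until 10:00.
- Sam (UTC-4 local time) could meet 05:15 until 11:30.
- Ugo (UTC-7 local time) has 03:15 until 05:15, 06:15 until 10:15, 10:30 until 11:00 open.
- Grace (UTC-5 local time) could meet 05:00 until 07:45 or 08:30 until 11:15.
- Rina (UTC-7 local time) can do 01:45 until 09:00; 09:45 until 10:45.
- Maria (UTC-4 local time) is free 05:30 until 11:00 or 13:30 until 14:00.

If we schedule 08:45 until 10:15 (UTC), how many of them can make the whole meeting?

2

Priya in UTC: 08:15-15:00 (add 5h to convert from UTC-5).
Sam in UTC: 09:15-15:30 (add 4h to convert from UTC-4).
Ugo in UTC: 10:15-12:15, 13:15-17:15, 17:30-18:00 (add 7h to convert from UTC-7).
Grace in UTC: 10:00-12:45, 13:30-16:15 (add 5h to convert from UTC-5).
Rina in UTC: 08:45-16:00, 16:45-17:45 (add 7h to convert from UTC-7).
Maria in UTC: 09:30-15:00, 17:30-18:00 (add 4h to convert from UTC-4).
Priya and Rina can make the full 08:45-10:15 slot — that's 2.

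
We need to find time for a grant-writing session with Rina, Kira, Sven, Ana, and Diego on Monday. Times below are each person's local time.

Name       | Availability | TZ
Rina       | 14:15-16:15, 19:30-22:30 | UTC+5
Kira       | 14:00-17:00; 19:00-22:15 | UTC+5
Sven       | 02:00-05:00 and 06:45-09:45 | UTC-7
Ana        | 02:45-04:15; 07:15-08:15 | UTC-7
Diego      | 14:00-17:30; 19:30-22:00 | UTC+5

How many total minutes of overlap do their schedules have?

135

Rina in UTC: 09:15-11:15, 14:30-17:30 (subtract 5h to convert from UTC+5).
Kira in UTC: 09:00-12:00, 14:00-17:15 (subtract 5h to convert from UTC+5).
Sven in UTC: 09:00-12:00, 13:45-16:45 (add 7h to convert from UTC-7).
Ana in UTC: 09:45-11:15, 14:15-15:15 (add 7h to convert from UTC-7).
Diego in UTC: 09:00-12:30, 14:30-17:00 (subtract 5h to convert from UTC+5).
Rina ∩ Kira: 09:15-11:15, 14:30-17:15.
Rina ∩ Kira ∩ Sven: 09:15-11:15, 14:30-16:45.
Rina ∩ Kira ∩ Sven ∩ Ana: 09:45-11:15, 14:30-15:15.
Rina ∩ Kira ∩ Sven ∩ Ana ∩ Diego: 09:45-11:15, 14:30-15:15.
Those are the intersection windows.
Summing the common windows: 90 + 45 = 135 minutes.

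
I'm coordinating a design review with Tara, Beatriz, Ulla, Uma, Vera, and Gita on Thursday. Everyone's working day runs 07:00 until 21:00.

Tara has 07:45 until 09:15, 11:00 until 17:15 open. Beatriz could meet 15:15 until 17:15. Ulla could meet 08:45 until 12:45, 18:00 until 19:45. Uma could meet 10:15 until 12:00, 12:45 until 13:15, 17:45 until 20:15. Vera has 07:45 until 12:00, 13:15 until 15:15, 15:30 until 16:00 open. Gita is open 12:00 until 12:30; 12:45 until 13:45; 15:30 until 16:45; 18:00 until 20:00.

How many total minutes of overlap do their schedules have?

Tara ∩ Beatriz: 15:15-17:15.
Tara ∩ Beatriz ∩ Ulla: ∅.
Tara ∩ Beatriz ∩ Ulla ∩ Uma: ∅.
Tara ∩ Beatriz ∩ Ulla ∩ Uma ∩ Vera: ∅.
Tara ∩ Beatriz ∩ Ulla ∩ Uma ∩ Vera ∩ Gita: ∅.
There is no time when everyone is free.
There is no common window, so the total is 0 minutes.

0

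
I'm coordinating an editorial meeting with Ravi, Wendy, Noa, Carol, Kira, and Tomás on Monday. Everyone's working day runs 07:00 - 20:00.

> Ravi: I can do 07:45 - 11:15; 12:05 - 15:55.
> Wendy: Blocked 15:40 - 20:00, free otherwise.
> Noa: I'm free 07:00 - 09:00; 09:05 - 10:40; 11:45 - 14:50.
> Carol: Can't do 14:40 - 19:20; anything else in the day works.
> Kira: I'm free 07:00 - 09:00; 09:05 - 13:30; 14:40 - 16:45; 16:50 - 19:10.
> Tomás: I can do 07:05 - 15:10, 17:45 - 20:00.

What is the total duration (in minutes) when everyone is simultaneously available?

Ravi free: 07:45-11:15, 12:05-15:55.
Wendy free: 07:00-15:40 (invert busy blocks within the working day).
Noa free: 07:00-09:00, 09:05-10:40, 11:45-14:50.
Carol free: 07:00-14:40, 19:20-20:00 (invert busy blocks within the working day).
Kira free: 07:00-09:00, 09:05-13:30, 14:40-16:45, 16:50-19:10.
Tomás free: 07:05-15:10, 17:45-20:00.
Ravi ∩ Wendy: 07:45-11:15, 12:05-15:40.
Ravi ∩ Wendy ∩ Noa: 07:45-09:00, 09:05-10:40, 12:05-14:50.
Ravi ∩ Wendy ∩ Noa ∩ Carol: 07:45-09:00, 09:05-10:40, 12:05-14:40.
Ravi ∩ Wendy ∩ Noa ∩ Carol ∩ Kira: 07:45-09:00, 09:05-10:40, 12:05-13:30.
Ravi ∩ Wendy ∩ Noa ∩ Carol ∩ Kira ∩ Tomás: 07:45-09:00, 09:05-10:40, 12:05-13:30.
Summing the common windows: 75 + 95 + 85 = 255 minutes.

255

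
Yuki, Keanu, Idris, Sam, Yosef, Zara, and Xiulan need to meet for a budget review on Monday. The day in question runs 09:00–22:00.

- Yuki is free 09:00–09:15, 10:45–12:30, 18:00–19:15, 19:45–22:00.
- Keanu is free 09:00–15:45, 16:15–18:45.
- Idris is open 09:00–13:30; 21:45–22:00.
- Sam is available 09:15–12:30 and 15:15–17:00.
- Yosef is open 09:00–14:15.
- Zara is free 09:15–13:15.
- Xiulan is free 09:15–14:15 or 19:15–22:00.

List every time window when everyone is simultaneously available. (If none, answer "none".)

Yuki ∩ Keanu: 09:00-09:15, 10:45-12:30, 18:00-18:45.
Yuki ∩ Keanu ∩ Idris: 09:00-09:15, 10:45-12:30.
Yuki ∩ Keanu ∩ Idris ∩ Sam: 10:45-12:30.
Yuki ∩ Keanu ∩ Idris ∩ Sam ∩ Yosef: 10:45-12:30.
Yuki ∩ Keanu ∩ Idris ∩ Sam ∩ Yosef ∩ Zara: 10:45-12:30.
Yuki ∩ Keanu ∩ Idris ∩ Sam ∩ Yosef ∩ Zara ∩ Xiulan: 10:45-12:30.

10:45-12:30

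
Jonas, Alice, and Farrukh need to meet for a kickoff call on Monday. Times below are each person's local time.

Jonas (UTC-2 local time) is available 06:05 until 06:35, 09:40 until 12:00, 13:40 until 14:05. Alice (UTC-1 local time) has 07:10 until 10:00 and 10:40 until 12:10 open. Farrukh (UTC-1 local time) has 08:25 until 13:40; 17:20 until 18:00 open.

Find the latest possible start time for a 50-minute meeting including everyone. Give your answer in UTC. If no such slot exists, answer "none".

Jonas in UTC: 08:05-08:35, 11:40-14:00, 15:40-16:05 (add 2h to convert from UTC-2).
Alice in UTC: 08:10-11:00, 11:40-13:10 (add 1h to convert from UTC-1).
Farrukh in UTC: 09:25-14:40, 18:20-19:00 (add 1h to convert from UTC-1).
Jonas ∩ Alice: 08:10-08:35, 11:40-13:10.
Jonas ∩ Alice ∩ Farrukh: 11:40-13:10.
Those are the intersection windows.
The last common window of at least 50 minutes is 11:40-13:10; a 50-minute meeting can start as late as 12:20 and still end by 13:10.

12:20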